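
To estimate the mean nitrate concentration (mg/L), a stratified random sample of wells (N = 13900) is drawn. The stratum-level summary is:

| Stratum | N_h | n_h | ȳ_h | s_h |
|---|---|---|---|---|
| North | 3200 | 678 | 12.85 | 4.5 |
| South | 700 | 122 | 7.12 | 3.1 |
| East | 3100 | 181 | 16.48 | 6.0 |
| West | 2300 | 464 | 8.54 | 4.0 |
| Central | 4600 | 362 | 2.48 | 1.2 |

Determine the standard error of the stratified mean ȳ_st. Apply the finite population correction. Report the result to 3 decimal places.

SE(ȳ_st) ≈ 0.109

V̂(ȳ_st) = Σ W_h² (1 − n_h/N_h) s_h²/n_h, with W_h = N_h/N and N = 13900:
  stratum North: (3200/13900)²·(1 − 678/3200)·4.5²/678 = 0.00124756
  stratum South: (700/13900)²·(1 − 122/700)·3.1²/122 = 0.000164953
  stratum East: (3100/13900)²·(1 − 181/3100)·6.0²/181 = 0.00931516
  stratum West: (2300/13900)²·(1 − 464/2300)·4.0²/464 = 0.000753656
  stratum Central: (4600/13900)²·(1 − 362/4600)·1.2²/362 = 0.000401368
V̂(ȳ_st) = 0.0118827
SE(ȳ_st) = √0.0118827 = 0.109008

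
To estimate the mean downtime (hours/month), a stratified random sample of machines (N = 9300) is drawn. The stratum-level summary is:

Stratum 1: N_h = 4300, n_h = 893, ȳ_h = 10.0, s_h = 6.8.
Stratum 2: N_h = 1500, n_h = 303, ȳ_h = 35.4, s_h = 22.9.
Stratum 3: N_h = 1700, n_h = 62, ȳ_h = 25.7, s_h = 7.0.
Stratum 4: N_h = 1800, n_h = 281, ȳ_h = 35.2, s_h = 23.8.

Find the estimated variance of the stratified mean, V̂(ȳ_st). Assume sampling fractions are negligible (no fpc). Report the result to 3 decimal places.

V̂(ȳ_st) = Σ W_h² s_h²/n_h, with W_h = N_h/N and N = 9300:
  stratum 1: (4300/9300)²·6.8²/893 = 0.0110697
  stratum 2: (1500/9300)²·22.9²/303 = 0.0450241
  stratum 3: (1700/9300)²·7.0²/62 = 0.0264081
  stratum 4: (1800/9300)²·23.8²/281 = 0.0755139
V̂(ȳ_st) = 0.158016

V̂(ȳ_st) ≈ 0.158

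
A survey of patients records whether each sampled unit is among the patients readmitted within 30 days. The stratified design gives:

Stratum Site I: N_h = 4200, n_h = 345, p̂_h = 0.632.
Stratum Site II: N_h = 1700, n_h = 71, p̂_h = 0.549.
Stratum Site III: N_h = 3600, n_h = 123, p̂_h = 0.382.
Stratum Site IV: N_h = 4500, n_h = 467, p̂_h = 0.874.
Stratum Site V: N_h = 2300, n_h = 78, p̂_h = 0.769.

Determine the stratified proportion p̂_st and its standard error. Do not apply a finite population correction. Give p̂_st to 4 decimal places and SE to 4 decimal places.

p̂_st ≈ 0.6543, SE ≈ 0.0155

N = 16300; stratum weights W_h = N_h/N.
p̂_st = Σ W_h p̂_h = (4200·0.632 + 1700·0.549 + 3600·0.382 + 4500·0.874 + 2300·0.769)/16300 = 0.65427
V̂(p̂_st) = Σ W_h² p̂_h(1−p̂_h)/(n_h−1):
  stratum Site I: (4200/16300)²·0.632·0.368/344 = 4.4888e-05
  stratum Site II: (1700/16300)²·0.549·0.451/70 = 3.84745e-05
  stratum Site III: (3600/16300)²·0.382·0.618/122 = 9.43891e-05
  stratum Site IV: (4500/16300)²·0.874·0.126/466 = 1.80113e-05
  stratum Site V: (2300/16300)²·0.769·0.231/77 = 4.59333e-05
V̂(p̂_st) = 0.000241696; SE = √V̂ = 0.0155466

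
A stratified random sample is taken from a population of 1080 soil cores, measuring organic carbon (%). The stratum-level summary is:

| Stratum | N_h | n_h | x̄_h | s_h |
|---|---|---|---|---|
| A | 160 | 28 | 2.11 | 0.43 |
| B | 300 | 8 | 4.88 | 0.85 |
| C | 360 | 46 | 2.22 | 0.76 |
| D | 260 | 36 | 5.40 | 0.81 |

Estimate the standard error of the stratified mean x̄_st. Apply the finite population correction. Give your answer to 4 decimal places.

V̂(x̄_st) = Σ W_h² (1 − n_h/N_h) s_h²/n_h, with W_h = N_h/N and N = 1080:
  stratum A: (160/1080)²·(1 − 28/160)·0.43²/28 = 0.000119571
  stratum B: (300/1080)²·(1 − 8/300)·0.85²/8 = 0.00678273
  stratum C: (360/1080)²·(1 − 46/360)·0.76²/46 = 0.0012169
  stratum D: (260/1080)²·(1 − 36/260)·0.81²/36 = 0.00091
V̂(x̄_st) = 0.0090292
SE(x̄_st) = √0.0090292 = 0.0950221

SE(x̄_st) ≈ 0.0950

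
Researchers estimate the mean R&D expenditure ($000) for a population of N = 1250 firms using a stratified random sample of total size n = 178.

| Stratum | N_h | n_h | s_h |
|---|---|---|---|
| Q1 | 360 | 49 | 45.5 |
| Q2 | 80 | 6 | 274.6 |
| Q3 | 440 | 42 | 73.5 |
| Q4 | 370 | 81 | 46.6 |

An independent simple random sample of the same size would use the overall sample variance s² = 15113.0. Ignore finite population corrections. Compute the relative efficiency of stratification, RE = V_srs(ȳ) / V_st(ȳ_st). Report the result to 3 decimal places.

V̂(ȳ_st) = Σ W_h² s_h²/n_h, with W_h = N_h/N and N = 1250:
  stratum Q1: (360/1250)²·45.5²/49 = 3.50438
  stratum Q2: (80/1250)²·274.6²/6 = 51.4766
  stratum Q3: (440/1250)²·73.5²/42 = 15.9372
  stratum Q4: (370/1250)²·46.6²/81 = 2.34893
V_st = 73.2671
V_srs = s²/n = 15113.0/178 = 84.9045
Relative efficiency = V_srs / V_st = 84.9045/73.2671 = 1.1588

RE ≈ 1.159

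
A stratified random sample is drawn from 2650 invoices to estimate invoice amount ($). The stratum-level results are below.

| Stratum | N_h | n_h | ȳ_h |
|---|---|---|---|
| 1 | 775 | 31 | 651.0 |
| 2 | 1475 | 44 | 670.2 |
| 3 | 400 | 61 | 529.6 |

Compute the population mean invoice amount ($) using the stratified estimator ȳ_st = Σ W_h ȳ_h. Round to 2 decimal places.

ȳ_st ≈ 643.36

N = Σ N_h = 2650. Stratum weights W_h = N_h/N.
ȳ_st = (775·651.0 + 1475·670.2 + 400·529.6) / 2650 = 643.3623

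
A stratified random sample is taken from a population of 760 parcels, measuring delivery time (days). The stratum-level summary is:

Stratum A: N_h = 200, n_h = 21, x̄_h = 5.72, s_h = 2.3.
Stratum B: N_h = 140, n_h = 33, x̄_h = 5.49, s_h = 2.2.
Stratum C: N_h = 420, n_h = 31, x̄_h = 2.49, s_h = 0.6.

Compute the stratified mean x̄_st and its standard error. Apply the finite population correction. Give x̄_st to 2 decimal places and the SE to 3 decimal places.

x̄_st = Σ W_h x̄_h = (200·5.72 + 140·5.49 + 420·2.49)/760 = 3.89263
V̂(x̄_st) = Σ W_h² (1 − n_h/N_h) s_h²/n_h, with W_h = N_h/N and N = 760:
  stratum A: (200/760)²·(1 − 21/200)·2.3²/21 = 0.0156132
  stratum B: (140/760)²·(1 − 33/140)·2.2²/33 = 0.00380379
  stratum C: (420/760)²·(1 − 31/420)·0.6²/31 = 0.00328483
V̂(x̄_st) = 0.0227018
SE(x̄_st) = √0.0227018 = 0.150671

x̄_st ≈ 3.89, SE ≈ 0.151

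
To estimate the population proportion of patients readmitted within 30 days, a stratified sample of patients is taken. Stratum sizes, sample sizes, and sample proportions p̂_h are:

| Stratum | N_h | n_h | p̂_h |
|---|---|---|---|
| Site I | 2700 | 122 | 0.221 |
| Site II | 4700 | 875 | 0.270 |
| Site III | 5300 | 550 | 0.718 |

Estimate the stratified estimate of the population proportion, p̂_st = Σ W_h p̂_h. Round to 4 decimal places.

N = 12700; stratum weights W_h = N_h/N.
p̂_st = Σ W_h p̂_h = (2700·0.221 + 4700·0.270 + 5300·0.718)/12700 = 0.44654

p̂_st ≈ 0.4465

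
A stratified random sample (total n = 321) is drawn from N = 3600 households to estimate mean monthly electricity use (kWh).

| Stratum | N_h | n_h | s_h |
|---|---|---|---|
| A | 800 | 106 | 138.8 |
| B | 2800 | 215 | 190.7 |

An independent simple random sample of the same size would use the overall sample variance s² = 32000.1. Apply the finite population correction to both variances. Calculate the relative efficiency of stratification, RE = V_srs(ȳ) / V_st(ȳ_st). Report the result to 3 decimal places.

RE ≈ 0.888

V̂(ȳ_st) = Σ W_h² (1 − n_h/N_h) s_h²/n_h, with W_h = N_h/N and N = 3600:
  stratum A: (800/3600)²·(1 − 106/800)·138.8²/106 = 7.78606
  stratum B: (2800/3600)²·(1 − 215/2800)·190.7²/215 = 94.4662
V_st = 102.252
V_srs = (1 − 321/3600)·32000.1/321 = 90.7999
Relative efficiency = V_srs / V_st = 90.7999/102.252 = 0.8880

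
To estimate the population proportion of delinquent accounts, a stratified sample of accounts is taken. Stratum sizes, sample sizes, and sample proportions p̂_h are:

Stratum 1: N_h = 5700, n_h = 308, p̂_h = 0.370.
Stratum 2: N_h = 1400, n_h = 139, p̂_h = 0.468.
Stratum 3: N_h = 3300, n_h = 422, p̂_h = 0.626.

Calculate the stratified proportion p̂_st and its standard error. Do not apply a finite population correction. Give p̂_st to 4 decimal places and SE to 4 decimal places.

N = 10400; stratum weights W_h = N_h/N.
p̂_st = Σ W_h p̂_h = (5700·0.370 + 1400·0.468 + 3300·0.626)/10400 = 0.46442
V̂(p̂_st) = Σ W_h² p̂_h(1−p̂_h)/(n_h−1):
  stratum 1: (5700/10400)²·0.370·0.630/307 = 0.00022808
  stratum 2: (1400/10400)²·0.468·0.532/138 = 3.2694e-05
  stratum 3: (3300/10400)²·0.626·0.374/421 = 5.59919e-05
V̂(p̂_st) = 0.000316766; SE = √V̂ = 0.0177979

p̂_st ≈ 0.4644, SE ≈ 0.0178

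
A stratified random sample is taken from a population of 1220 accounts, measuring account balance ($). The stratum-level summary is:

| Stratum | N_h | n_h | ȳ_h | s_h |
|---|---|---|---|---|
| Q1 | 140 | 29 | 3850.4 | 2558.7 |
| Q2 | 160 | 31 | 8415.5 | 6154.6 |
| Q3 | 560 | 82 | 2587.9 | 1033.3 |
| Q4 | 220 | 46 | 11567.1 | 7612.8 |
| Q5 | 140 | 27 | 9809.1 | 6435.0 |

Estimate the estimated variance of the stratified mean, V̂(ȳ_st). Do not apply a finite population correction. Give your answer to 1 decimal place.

V̂(ȳ_st) ≈ 87898.0

V̂(ȳ_st) = Σ W_h² s_h²/n_h, with W_h = N_h/N and N = 1220:
  stratum Q1: (140/1220)²·2558.7²/29 = 2972.88
  stratum Q2: (160/1220)²·6154.6²/31 = 21016.4
  stratum Q3: (560/1220)²·1033.3²/82 = 2743.44
  stratum Q4: (220/1220)²·7612.8²/46 = 40969.1
  stratum Q5: (140/1220)²·6435.0²/27 = 20196.2
V̂(ȳ_st) = 87898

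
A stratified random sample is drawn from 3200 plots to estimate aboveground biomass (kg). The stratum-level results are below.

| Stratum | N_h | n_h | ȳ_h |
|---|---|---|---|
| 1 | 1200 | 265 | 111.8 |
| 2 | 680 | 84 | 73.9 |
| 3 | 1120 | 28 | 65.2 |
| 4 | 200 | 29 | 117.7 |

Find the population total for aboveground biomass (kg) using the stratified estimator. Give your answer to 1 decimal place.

τ̂_st ≈ 280976.0

τ̂_st = Σ N_h ȳ_h = 1200·111.8 + 680·73.9 + 1120·65.2 + 200·117.7 = 280976.0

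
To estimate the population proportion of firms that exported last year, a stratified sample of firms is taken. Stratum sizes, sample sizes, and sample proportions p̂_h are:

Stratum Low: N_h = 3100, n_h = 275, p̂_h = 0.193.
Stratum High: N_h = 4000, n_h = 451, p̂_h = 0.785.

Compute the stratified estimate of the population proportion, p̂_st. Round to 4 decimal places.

p̂_st ≈ 0.5265

N = 7100; stratum weights W_h = N_h/N.
p̂_st = Σ W_h p̂_h = (3100·0.193 + 4000·0.785)/7100 = 0.52652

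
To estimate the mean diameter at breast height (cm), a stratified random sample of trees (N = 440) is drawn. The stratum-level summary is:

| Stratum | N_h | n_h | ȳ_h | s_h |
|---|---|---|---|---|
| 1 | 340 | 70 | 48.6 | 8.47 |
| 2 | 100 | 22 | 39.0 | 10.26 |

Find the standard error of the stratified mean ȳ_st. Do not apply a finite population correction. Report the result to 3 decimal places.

SE(ȳ_st) ≈ 0.927

V̂(ȳ_st) = Σ W_h² s_h²/n_h, with W_h = N_h/N and N = 440:
  stratum 1: (340/440)²·8.47²/70 = 0.611958
  stratum 2: (100/440)²·10.26²/22 = 0.247153
V̂(ȳ_st) = 0.859111
SE(ȳ_st) = √0.859111 = 0.926882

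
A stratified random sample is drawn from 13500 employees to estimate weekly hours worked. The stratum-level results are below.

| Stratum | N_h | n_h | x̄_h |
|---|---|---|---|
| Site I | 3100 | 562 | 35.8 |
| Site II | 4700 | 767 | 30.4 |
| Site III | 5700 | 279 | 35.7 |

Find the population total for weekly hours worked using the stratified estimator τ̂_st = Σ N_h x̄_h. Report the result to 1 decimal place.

τ̂_st ≈ 457350.0

τ̂_st = Σ N_h x̄_h = 3100·35.8 + 4700·30.4 + 5700·35.7 = 457350.0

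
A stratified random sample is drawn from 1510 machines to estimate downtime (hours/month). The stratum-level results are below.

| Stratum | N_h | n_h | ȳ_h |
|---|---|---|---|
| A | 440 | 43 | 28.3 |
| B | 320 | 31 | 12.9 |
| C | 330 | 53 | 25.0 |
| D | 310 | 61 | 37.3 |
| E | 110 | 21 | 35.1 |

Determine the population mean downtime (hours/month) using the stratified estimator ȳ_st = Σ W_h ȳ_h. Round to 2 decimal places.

ȳ_st ≈ 26.66

N = Σ N_h = 1510. Stratum weights W_h = N_h/N.
ȳ_st = (440·28.3 + 320·12.9 + 330·25.0 + 310·37.3 + 110·35.1) / 1510 = 26.6583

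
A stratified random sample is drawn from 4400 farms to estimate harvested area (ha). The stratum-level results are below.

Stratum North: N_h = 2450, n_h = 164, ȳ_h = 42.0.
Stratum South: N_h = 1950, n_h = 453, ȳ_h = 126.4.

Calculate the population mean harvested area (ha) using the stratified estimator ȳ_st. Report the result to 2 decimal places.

N = Σ N_h = 4400. Stratum weights W_h = N_h/N.
ȳ_st = (2450·42.0 + 1950·126.4) / 4400 = 79.4045

ȳ_st ≈ 79.40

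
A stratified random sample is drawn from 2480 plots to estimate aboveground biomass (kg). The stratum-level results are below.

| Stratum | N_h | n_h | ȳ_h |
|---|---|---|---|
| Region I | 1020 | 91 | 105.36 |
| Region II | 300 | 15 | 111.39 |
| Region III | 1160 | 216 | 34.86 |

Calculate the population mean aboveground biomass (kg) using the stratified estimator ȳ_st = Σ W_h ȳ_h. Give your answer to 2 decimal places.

ȳ_st ≈ 73.11

N = Σ N_h = 2480. Stratum weights W_h = N_h/N.
ȳ_st = (1020·105.36 + 300·111.39 + 1160·34.86) / 2480 = 73.1136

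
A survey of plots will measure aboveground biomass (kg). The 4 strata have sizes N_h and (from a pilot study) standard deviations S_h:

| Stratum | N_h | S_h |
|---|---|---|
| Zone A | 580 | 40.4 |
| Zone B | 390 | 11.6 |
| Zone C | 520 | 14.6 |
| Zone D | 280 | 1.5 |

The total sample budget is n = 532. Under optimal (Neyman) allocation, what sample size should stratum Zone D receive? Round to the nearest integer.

6

Neyman allocation: n_h = n · N_h S_h / Σ N_i S_i, with n = 532.
  stratum Zone A: N_h·S_h = 580·40.4 = 23432.00
  stratum Zone B: N_h·S_h = 390·11.6 = 4524.00
  stratum Zone C: N_h·S_h = 520·14.6 = 7592.00
  stratum Zone D: N_h·S_h = 280·1.5 = 420.00
Σ N_h S_h = 35968.00
n for stratum Zone D = 532·420.00/35968.00 = 6.212 → 6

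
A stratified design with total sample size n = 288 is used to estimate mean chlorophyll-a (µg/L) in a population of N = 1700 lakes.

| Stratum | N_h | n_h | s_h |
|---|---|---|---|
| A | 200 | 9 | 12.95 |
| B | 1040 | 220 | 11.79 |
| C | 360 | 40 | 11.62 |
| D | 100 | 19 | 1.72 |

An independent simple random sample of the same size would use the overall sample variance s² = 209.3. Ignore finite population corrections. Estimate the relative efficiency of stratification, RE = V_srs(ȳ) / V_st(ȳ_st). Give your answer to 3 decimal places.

RE ≈ 1.124

V̂(ȳ_st) = Σ W_h² s_h²/n_h, with W_h = N_h/N and N = 1700:
  stratum A: (200/1700)²·12.95²/9 = 0.257905
  stratum B: (1040/1700)²·11.79²/220 = 0.236469
  stratum C: (360/1700)²·11.62²/40 = 0.151377
  stratum D: (100/1700)²·1.72²/19 = 0.000538773
V_st = 0.646289
V_srs = s²/n = 209.3/288 = 0.726736
Relative efficiency = V_srs / V_st = 0.726736/0.646289 = 1.1245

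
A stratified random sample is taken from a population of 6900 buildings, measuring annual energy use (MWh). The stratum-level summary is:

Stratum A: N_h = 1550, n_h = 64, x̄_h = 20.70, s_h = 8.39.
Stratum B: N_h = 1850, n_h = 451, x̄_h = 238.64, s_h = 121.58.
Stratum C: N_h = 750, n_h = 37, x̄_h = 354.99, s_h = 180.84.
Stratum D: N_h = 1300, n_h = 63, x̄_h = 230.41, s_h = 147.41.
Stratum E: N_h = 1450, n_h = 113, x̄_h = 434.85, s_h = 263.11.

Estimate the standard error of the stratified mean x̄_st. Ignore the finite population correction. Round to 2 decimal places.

SE(x̄_st) ≈ 7.22

V̂(x̄_st) = Σ W_h² s_h²/n_h, with W_h = N_h/N and N = 6900:
  stratum A: (1550/6900)²·8.39²/64 = 0.0555021
  stratum B: (1850/6900)²·121.58²/451 = 2.3561
  stratum C: (750/6900)²·180.84²/37 = 10.4427
  stratum D: (1300/6900)²·147.41²/63 = 12.2434
  stratum E: (1450/6900)²·263.11²/113 = 27.0542
V̂(x̄_st) = 52.1518
SE(x̄_st) = √52.1518 = 7.22162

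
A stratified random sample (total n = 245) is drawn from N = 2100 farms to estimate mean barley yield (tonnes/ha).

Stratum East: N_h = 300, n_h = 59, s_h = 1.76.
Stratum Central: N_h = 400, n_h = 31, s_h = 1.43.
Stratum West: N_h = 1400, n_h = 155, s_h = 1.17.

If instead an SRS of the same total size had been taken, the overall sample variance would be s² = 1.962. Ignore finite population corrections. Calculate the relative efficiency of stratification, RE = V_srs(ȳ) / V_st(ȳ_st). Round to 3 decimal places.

RE ≈ 1.084

V̂(ȳ_st) = Σ W_h² s_h²/n_h, with W_h = N_h/N and N = 2100:
  stratum East: (300/2100)²·1.76²/59 = 0.00107146
  stratum Central: (400/2100)²·1.43²/31 = 0.00239327
  stratum West: (1400/2100)²·1.17²/155 = 0.00392516
V_st = 0.00738989
V_srs = s²/n = 1.962/245 = 0.00800816
Relative efficiency = V_srs / V_st = 0.00800816/0.00738989 = 1.0837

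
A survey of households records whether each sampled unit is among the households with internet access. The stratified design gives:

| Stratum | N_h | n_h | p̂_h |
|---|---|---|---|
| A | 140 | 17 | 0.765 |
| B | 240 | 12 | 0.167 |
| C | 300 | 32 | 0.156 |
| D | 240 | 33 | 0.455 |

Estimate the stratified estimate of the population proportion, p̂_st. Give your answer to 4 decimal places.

p̂_st ≈ 0.3295

N = 920; stratum weights W_h = N_h/N.
p̂_st = Σ W_h p̂_h = (140·0.765 + 240·0.167 + 300·0.156 + 240·0.455)/920 = 0.32954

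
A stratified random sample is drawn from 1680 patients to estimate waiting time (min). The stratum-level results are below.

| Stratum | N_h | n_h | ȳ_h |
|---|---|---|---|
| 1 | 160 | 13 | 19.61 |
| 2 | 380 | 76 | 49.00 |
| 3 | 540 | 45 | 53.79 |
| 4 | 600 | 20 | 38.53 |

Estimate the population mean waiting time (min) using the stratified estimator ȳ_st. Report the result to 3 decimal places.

N = Σ N_h = 1680. Stratum weights W_h = N_h/N.
ȳ_st = (160·19.61 + 380·49.00 + 540·53.79 + 600·38.53) / 1680 = 44.00131

ȳ_st ≈ 44.001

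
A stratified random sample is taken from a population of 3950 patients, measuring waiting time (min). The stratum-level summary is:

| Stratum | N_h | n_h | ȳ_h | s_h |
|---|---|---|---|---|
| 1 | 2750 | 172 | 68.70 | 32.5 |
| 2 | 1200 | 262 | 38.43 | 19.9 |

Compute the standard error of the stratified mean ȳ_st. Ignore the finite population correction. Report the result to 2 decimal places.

V̂(ȳ_st) = Σ W_h² s_h²/n_h, with W_h = N_h/N and N = 3950:
  stratum 1: (2750/3950)²·32.5²/172 = 2.97652
  stratum 2: (1200/3950)²·19.9²/262 = 0.1395
V̂(ȳ_st) = 3.11602
SE(ȳ_st) = √3.11602 = 1.76523

SE(ȳ_st) ≈ 1.77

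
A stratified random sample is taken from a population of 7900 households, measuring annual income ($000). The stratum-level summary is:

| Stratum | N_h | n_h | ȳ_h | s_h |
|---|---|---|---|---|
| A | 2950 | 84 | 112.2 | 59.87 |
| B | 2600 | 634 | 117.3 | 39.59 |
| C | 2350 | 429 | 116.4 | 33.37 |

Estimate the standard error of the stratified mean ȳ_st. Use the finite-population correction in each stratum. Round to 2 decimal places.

SE(ȳ_st) ≈ 2.48

V̂(ȳ_st) = Σ W_h² (1 − n_h/N_h) s_h²/n_h, with W_h = N_h/N and N = 7900:
  stratum A: (2950/7900)²·(1 − 84/2950)·59.87²/84 = 5.78074
  stratum B: (2600/7900)²·(1 − 634/2600)·39.59²/634 = 0.202481
  stratum C: (2350/7900)²·(1 − 429/2350)·33.37²/429 = 0.187757
V̂(ȳ_st) = 6.17098
SE(ȳ_st) = √6.17098 = 2.48414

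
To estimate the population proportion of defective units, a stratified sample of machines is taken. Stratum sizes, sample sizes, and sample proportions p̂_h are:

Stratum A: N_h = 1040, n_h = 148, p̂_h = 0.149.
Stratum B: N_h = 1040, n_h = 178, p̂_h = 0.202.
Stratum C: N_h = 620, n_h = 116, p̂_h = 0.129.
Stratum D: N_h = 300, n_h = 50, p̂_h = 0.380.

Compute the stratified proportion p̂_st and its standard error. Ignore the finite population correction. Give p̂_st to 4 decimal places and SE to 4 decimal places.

p̂_st ≈ 0.1863, SE ≈ 0.0174

N = 3000; stratum weights W_h = N_h/N.
p̂_st = Σ W_h p̂_h = (1040·0.149 + 1040·0.202 + 620·0.129 + 300·0.380)/3000 = 0.18634
V̂(p̂_st) = Σ W_h² p̂_h(1−p̂_h)/(n_h−1):
  stratum A: (1040/3000)²·0.149·0.851/147 = 0.000103663
  stratum B: (1040/3000)²·0.202·0.798/177 = 0.000109447
  stratum C: (620/3000)²·0.129·0.871/115 = 4.17302e-05
  stratum D: (300/3000)²·0.380·0.620/49 = 4.80816e-05
V̂(p̂_st) = 0.000302922; SE = √V̂ = 0.0174047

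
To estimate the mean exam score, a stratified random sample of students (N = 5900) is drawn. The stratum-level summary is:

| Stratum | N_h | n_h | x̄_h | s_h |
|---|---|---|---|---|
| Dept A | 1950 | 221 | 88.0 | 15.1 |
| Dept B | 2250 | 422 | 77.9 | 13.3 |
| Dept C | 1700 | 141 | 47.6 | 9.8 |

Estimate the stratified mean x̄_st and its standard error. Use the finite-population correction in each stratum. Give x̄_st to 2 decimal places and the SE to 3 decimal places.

x̄_st = Σ W_h x̄_h = (1950·88.0 + 2250·77.9 + 1700·47.6)/5900 = 72.50763
V̂(x̄_st) = Σ W_h² (1 − n_h/N_h) s_h²/n_h, with W_h = N_h/N and N = 5900:
  stratum Dept A: (1950/5900)²·(1 − 221/1950)·15.1²/221 = 0.099928
  stratum Dept B: (2250/5900)²·(1 − 422/2250)·13.3²/422 = 0.0495274
  stratum Dept C: (1700/5900)²·(1 − 141/1700)·9.8²/141 = 0.051859
V̂(x̄_st) = 0.201314
SE(x̄_st) = √0.201314 = 0.448681

x̄_st ≈ 72.51, SE ≈ 0.449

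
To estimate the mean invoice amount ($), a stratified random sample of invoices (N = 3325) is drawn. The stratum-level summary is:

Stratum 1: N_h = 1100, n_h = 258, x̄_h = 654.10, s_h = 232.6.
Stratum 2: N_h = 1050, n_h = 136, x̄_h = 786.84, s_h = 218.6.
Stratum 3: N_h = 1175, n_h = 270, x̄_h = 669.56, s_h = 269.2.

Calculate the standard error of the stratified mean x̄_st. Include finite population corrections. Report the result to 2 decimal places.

V̂(x̄_st) = Σ W_h² (1 − n_h/N_h) s_h²/n_h, with W_h = N_h/N and N = 3325:
  stratum 1: (1100/3325)²·(1 − 258/1100)·232.6²/258 = 17.568
  stratum 2: (1050/3325)²·(1 − 136/1050)·218.6²/136 = 30.501
  stratum 3: (1175/3325)²·(1 − 270/1175)·269.2²/270 = 25.816
V̂(x̄_st) = 73.885
SE(x̄_st) = √73.885 = 8.59564

SE(x̄_st) ≈ 8.60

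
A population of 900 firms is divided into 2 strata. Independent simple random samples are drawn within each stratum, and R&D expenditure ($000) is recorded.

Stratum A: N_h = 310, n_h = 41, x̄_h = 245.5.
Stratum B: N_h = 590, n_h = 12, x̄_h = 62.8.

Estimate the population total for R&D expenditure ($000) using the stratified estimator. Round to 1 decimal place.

τ̂_st ≈ 113157.0

τ̂_st = Σ N_h x̄_h = 310·245.5 + 590·62.8 = 113157.0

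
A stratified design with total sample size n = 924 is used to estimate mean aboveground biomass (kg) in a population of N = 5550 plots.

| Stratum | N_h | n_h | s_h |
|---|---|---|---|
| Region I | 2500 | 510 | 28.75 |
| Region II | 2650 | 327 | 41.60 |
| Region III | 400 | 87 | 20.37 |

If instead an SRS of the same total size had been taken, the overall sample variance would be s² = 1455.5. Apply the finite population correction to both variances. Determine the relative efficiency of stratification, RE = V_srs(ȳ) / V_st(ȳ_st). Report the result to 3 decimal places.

V̂(ȳ_st) = Σ W_h² (1 − n_h/N_h) s_h²/n_h, with W_h = N_h/N and N = 5550:
  stratum Region I: (2500/5550)²·(1 − 510/2500)·28.75²/510 = 0.261766
  stratum Region II: (2650/5550)²·(1 − 327/2650)·41.60²/327 = 1.05766
  stratum Region III: (400/5550)²·(1 − 87/400)·20.37²/87 = 0.0193857
V_st = 1.33882
V_srs = (1 − 924/5550)·1455.5/924 = 1.31296
Relative efficiency = V_srs / V_st = 1.31296/1.33882 = 0.9807

RE ≈ 0.981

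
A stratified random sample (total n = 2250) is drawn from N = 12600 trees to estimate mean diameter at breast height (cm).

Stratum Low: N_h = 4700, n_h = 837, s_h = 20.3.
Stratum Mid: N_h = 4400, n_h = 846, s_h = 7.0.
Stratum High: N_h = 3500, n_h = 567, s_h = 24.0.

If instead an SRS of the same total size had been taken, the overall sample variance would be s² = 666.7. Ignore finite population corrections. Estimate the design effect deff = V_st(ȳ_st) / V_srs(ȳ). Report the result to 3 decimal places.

deff ≈ 0.520

V̂(ȳ_st) = Σ W_h² s_h²/n_h, with W_h = N_h/N and N = 12600:
  stratum Low: (4700/12600)²·20.3²/837 = 0.0685048
  stratum Mid: (4400/12600)²·7.0²/846 = 0.00706301
  stratum High: (3500/12600)²·24.0²/567 = 0.0783853
V_st = 0.153953
V_srs = s²/n = 666.7/2250 = 0.296311
deff = V_st / V_srs = 0.153953/0.296311 = 0.5196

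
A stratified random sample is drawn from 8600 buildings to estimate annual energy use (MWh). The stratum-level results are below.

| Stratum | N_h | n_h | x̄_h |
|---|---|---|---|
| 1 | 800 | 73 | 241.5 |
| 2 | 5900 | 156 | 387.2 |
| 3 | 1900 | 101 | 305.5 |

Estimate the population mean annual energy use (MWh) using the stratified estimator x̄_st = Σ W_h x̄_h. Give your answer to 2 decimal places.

x̄_st ≈ 355.60

N = Σ N_h = 8600. Stratum weights W_h = N_h/N.
x̄_st = (800·241.5 + 5900·387.2 + 1900·305.5) / 8600 = 355.5965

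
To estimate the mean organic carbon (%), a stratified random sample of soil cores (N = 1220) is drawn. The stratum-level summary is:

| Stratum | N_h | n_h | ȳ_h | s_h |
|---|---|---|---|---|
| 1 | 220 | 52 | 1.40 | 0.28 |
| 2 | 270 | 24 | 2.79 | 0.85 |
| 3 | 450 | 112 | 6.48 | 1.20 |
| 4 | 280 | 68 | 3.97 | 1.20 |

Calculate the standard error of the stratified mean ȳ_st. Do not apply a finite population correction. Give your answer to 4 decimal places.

SE(ȳ_st) ≈ 0.0662

V̂(ȳ_st) = Σ W_h² s_h²/n_h, with W_h = N_h/N and N = 1220:
  stratum 1: (220/1220)²·0.28²/52 = 4.90273e-05
  stratum 2: (270/1220)²·0.85²/24 = 0.00147447
  stratum 3: (450/1220)²·1.20²/112 = 0.00174924
  stratum 4: (280/1220)²·1.20²/68 = 0.00111545
V̂(ȳ_st) = 0.00438818
SE(ȳ_st) = √0.00438818 = 0.0662434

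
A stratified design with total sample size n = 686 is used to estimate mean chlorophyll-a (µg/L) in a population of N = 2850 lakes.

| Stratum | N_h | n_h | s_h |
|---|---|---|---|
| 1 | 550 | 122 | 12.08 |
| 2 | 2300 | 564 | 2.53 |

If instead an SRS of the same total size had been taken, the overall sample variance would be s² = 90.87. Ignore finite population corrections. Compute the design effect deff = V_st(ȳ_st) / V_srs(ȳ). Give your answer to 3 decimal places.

V̂(ȳ_st) = Σ W_h² s_h²/n_h, with W_h = N_h/N and N = 2850:
  stratum 1: (550/2850)²·12.08²/122 = 0.0445461
  stratum 2: (2300/2850)²·2.53²/564 = 0.00739142
V_st = 0.0519375
V_srs = s²/n = 90.87/686 = 0.132464
deff = V_st / V_srs = 0.0519375/0.132464 = 0.3921

deff ≈ 0.392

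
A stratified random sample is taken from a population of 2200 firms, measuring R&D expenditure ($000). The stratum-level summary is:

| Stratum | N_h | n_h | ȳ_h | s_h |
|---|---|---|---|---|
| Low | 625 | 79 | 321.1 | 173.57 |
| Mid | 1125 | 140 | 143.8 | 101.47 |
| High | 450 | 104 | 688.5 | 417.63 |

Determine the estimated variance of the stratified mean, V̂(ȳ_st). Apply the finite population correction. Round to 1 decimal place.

V̂(ȳ_st) ≈ 97.7

V̂(ȳ_st) = Σ W_h² (1 − n_h/N_h) s_h²/n_h, with W_h = N_h/N and N = 2200:
  stratum Low: (625/2200)²·(1 − 79/625)·173.57²/79 = 26.8874
  stratum Mid: (1125/2200)²·(1 − 140/1125)·101.47²/140 = 16.838
  stratum High: (450/2200)²·(1 − 104/450)·417.63²/104 = 53.9502
V̂(ȳ_st) = 97.6757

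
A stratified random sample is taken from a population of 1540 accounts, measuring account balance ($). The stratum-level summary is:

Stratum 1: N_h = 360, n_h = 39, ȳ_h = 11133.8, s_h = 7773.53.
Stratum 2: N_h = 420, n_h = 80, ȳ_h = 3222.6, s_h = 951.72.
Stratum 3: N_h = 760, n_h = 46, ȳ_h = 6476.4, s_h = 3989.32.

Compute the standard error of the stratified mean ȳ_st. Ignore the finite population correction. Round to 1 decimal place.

SE(ȳ_st) ≈ 412.0

V̂(ȳ_st) = Σ W_h² s_h²/n_h, with W_h = N_h/N and N = 1540:
  stratum 1: (360/1540)²·7773.53²/39 = 84671.2
  stratum 2: (420/1540)²·951.72²/80 = 842.142
  stratum 3: (760/1540)²·3989.32²/46 = 84260.8
V̂(ȳ_st) = 169774
SE(ȳ_st) = √169774 = 412.037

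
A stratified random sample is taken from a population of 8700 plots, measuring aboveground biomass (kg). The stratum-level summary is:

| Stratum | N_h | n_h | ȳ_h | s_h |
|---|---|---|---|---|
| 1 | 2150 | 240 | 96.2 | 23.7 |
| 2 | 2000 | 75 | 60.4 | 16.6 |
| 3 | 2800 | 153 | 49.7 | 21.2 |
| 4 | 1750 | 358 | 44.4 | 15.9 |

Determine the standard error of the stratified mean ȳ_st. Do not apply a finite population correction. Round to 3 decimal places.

SE(ȳ_st) ≈ 0.818

V̂(ȳ_st) = Σ W_h² s_h²/n_h, with W_h = N_h/N and N = 8700:
  stratum 1: (2150/8700)²·23.7²/240 = 0.14293
  stratum 2: (2000/8700)²·16.6²/75 = 0.194167
  stratum 3: (2800/8700)²·21.2²/153 = 0.304269
  stratum 4: (1750/8700)²·15.9²/358 = 0.0285725
V̂(ȳ_st) = 0.669939
SE(ȳ_st) = √0.669939 = 0.818498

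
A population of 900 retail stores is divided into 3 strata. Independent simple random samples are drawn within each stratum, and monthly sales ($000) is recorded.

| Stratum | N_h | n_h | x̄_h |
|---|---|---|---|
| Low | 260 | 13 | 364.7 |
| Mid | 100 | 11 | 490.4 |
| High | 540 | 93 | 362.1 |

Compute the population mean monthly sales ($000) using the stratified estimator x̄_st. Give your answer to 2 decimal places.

N = Σ N_h = 900. Stratum weights W_h = N_h/N.
x̄_st = (260·364.7 + 100·490.4 + 540·362.1) / 900 = 377.1067

x̄_st ≈ 377.11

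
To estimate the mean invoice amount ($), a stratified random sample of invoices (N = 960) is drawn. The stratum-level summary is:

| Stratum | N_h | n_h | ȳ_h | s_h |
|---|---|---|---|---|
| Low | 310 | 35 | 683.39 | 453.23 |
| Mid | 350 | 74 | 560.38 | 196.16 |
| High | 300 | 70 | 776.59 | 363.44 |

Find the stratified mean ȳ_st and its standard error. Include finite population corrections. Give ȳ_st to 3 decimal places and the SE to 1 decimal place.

ȳ_st ≈ 667.668, SE ≈ 27.2

ȳ_st = Σ W_h ȳ_h = (310·683.39 + 350·560.38 + 300·776.59)/960 = 667.66760
V̂(ȳ_st) = Σ W_h² (1 − n_h/N_h) s_h²/n_h, with W_h = N_h/N and N = 960:
  stratum Low: (310/960)²·(1 − 35/310)·453.23²/35 = 542.902
  stratum Mid: (350/960)²·(1 − 74/350)·196.16²/74 = 54.5034
  stratum High: (300/960)²·(1 − 70/300)·363.44²/70 = 141.278
V̂(ȳ_st) = 738.683
SE(ȳ_st) = √738.683 = 27.1787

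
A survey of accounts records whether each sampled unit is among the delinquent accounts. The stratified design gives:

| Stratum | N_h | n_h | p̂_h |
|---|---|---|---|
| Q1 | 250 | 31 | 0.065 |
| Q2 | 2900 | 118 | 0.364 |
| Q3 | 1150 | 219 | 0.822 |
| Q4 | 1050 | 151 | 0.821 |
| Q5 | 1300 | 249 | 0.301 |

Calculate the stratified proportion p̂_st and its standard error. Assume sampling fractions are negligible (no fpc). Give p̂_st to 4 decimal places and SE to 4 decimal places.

N = 6650; stratum weights W_h = N_h/N.
p̂_st = Σ W_h p̂_h = (250·0.065 + 2900·0.364 + 1150·0.822 + 1050·0.821 + 1300·0.301)/6650 = 0.49180
V̂(p̂_st) = Σ W_h² p̂_h(1−p̂_h)/(n_h−1):
  stratum Q1: (250/6650)²·0.065·0.935/30 = 2.86313e-06
  stratum Q2: (2900/6650)²·0.364·0.636/117 = 0.000376292
  stratum Q3: (1150/6650)²·0.822·0.178/218 = 2.00719e-05
  stratum Q4: (1050/6650)²·0.821·0.179/150 = 2.44253e-05
  stratum Q5: (1300/6650)²·0.301·0.699/248 = 3.24217e-05
V̂(p̂_st) = 0.000456074; SE = √V̂ = 0.0213559

p̂_st ≈ 0.4918, SE ≈ 0.0214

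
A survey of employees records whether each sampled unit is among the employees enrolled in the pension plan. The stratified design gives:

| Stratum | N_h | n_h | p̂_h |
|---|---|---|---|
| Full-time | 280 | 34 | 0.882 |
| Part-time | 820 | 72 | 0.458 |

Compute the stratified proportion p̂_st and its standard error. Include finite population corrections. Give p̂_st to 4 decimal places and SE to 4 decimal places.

p̂_st ≈ 0.5659, SE ≈ 0.0442

N = 1100; stratum weights W_h = N_h/N.
p̂_st = Σ W_h p̂_h = (280·0.882 + 820·0.458)/1100 = 0.56593
V̂(p̂_st) = Σ W_h² (1 − n_h/N_h) p̂_h(1−p̂_h)/(n_h−1):
  stratum Full-time: (280/1100)²·(1 − 34/280)·0.882·0.118/33 = 0.000179533
  stratum Part-time: (820/1100)²·(1 − 72/820)·0.458·0.542/71 = 0.0017723
V̂(p̂_st) = 0.00195183; SE = √V̂ = 0.0441795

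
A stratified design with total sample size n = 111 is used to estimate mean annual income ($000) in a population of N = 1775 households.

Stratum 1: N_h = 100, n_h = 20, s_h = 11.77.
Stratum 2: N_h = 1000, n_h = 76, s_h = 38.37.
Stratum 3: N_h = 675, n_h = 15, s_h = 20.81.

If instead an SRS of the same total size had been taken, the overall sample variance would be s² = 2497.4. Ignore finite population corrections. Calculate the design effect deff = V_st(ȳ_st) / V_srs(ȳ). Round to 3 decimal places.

V̂(ȳ_st) = Σ W_h² s_h²/n_h, with W_h = N_h/N and N = 1775:
  stratum 1: (100/1775)²·11.77²/20 = 0.021985
  stratum 2: (1000/1775)²·38.37²/76 = 6.14856
  stratum 3: (675/1775)²·20.81²/15 = 4.17507
V_st = 10.3456
V_srs = s²/n = 2497.4/111 = 22.4991
deff = V_st / V_srs = 10.3456/22.4991 = 0.4598

deff ≈ 0.460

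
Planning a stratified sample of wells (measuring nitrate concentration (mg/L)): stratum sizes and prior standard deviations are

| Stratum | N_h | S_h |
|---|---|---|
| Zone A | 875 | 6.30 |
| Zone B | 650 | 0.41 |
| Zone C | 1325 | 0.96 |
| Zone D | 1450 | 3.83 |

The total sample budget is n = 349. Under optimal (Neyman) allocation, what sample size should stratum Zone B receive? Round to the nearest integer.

7

Neyman allocation: n_h = n · N_h S_h / Σ N_i S_i, with n = 349.
  stratum Zone A: N_h·S_h = 875·6.30 = 5512.50
  stratum Zone B: N_h·S_h = 650·0.41 = 266.50
  stratum Zone C: N_h·S_h = 1325·0.96 = 1272.00
  stratum Zone D: N_h·S_h = 1450·3.83 = 5553.50
Σ N_h S_h = 12604.50
n for stratum Zone B = 349·266.50/12604.50 = 7.379 → 7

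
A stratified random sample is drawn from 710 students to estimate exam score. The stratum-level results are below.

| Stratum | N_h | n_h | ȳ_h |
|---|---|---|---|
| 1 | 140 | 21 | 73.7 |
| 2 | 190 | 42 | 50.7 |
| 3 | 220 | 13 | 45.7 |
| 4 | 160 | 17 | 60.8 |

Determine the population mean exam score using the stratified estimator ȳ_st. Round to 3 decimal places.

ȳ_st ≈ 55.962

N = Σ N_h = 710. Stratum weights W_h = N_h/N.
ȳ_st = (140·73.7 + 190·50.7 + 220·45.7 + 160·60.8) / 710 = 55.96197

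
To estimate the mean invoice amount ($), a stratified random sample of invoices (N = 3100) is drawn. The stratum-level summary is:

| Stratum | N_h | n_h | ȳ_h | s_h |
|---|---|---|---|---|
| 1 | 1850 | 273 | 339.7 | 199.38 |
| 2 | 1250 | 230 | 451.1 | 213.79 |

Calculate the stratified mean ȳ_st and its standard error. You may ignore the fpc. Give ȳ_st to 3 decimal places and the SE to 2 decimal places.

ȳ_st = Σ W_h ȳ_h = (1850·339.7 + 1250·451.1)/3100 = 384.61935
V̂(ȳ_st) = Σ W_h² s_h²/n_h, with W_h = N_h/N and N = 3100:
  stratum 1: (1850/3100)²·199.38²/273 = 51.8586
  stratum 2: (1250/3100)²·213.79²/230 = 32.3105
V̂(ȳ_st) = 84.1691
SE(ȳ_st) = √84.1691 = 9.17437

ȳ_st ≈ 384.619, SE ≈ 9.17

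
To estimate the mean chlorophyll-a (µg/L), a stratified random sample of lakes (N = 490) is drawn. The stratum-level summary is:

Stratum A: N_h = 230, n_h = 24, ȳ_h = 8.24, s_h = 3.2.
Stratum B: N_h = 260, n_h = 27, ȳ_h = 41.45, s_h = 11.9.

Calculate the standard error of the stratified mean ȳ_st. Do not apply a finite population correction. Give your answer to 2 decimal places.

SE(ȳ_st) ≈ 1.25

V̂(ȳ_st) = Σ W_h² s_h²/n_h, with W_h = N_h/N and N = 490:
  stratum A: (230/490)²·3.2²/24 = 0.0940053
  stratum B: (260/490)²·11.9²/27 = 1.47667
V̂(ȳ_st) = 1.57068
SE(ȳ_st) = √1.57068 = 1.25327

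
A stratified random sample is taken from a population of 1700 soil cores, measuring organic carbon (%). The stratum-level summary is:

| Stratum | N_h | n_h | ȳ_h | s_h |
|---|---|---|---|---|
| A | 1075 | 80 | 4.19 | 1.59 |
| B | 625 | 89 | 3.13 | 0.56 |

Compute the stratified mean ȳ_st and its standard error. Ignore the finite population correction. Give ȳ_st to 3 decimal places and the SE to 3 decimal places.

ȳ_st = Σ W_h ȳ_h = (1075·4.19 + 625·3.13)/1700 = 3.80029
V̂(ȳ_st) = Σ W_h² s_h²/n_h, with W_h = N_h/N and N = 1700:
  stratum A: (1075/1700)²·1.59²/80 = 0.0126364
  stratum B: (625/1700)²·0.56²/89 = 0.000476265
V̂(ȳ_st) = 0.0131127
SE(ȳ_st) = √0.0131127 = 0.114511

ȳ_st ≈ 3.800, SE ≈ 0.115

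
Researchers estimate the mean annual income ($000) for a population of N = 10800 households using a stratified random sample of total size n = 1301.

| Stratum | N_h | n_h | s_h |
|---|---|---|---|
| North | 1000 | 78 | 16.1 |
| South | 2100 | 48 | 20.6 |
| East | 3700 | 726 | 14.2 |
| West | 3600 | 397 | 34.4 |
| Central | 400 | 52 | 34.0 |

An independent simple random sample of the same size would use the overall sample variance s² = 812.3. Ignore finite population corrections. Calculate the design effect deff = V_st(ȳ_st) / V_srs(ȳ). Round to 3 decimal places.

deff ≈ 1.212

V̂(ȳ_st) = Σ W_h² s_h²/n_h, with W_h = N_h/N and N = 10800:
  stratum North: (1000/10800)²·16.1²/78 = 0.0284911
  stratum South: (2100/10800)²·20.6²/48 = 0.33426
  stratum East: (3700/10800)²·14.2²/726 = 0.0325984
  stratum West: (3600/10800)²·34.4²/397 = 0.331195
  stratum Central: (400/10800)²·34.0²/52 = 0.0304949
V_st = 0.757039
V_srs = s²/n = 812.3/1301 = 0.624366
deff = V_st / V_srs = 0.757039/0.624366 = 1.2125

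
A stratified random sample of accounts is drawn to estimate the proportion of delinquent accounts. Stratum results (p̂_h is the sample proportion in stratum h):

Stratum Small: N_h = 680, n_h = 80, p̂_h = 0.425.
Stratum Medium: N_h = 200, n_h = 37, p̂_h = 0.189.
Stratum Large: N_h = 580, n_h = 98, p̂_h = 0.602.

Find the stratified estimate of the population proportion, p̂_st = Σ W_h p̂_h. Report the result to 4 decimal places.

p̂_st ≈ 0.4630

N = 1460; stratum weights W_h = N_h/N.
p̂_st = Σ W_h p̂_h = (680·0.425 + 200·0.189 + 580·0.602)/1460 = 0.46299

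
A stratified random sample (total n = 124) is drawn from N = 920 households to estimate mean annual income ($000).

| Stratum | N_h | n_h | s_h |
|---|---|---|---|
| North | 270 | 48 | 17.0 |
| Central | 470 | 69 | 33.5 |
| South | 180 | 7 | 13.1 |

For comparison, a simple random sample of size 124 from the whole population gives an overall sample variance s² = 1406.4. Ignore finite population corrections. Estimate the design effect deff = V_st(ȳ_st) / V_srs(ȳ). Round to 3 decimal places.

deff ≈ 0.503

V̂(ȳ_st) = Σ W_h² s_h²/n_h, with W_h = N_h/N and N = 920:
  stratum North: (270/920)²·17.0²/48 = 0.518571
  stratum Central: (470/920)²·33.5²/69 = 4.24483
  stratum South: (180/920)²·13.1²/7 = 0.938456
V_st = 5.70186
V_srs = s²/n = 1406.4/124 = 11.3419
deff = V_st / V_srs = 5.70186/11.3419 = 0.5027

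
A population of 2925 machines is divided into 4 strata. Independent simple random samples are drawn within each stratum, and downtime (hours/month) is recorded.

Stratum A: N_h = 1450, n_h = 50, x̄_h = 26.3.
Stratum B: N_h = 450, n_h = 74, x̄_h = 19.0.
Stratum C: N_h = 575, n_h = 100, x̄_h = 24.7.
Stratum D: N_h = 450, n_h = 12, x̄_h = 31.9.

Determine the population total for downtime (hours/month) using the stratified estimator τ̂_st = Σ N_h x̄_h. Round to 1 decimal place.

τ̂_st = Σ N_h x̄_h = 1450·26.3 + 450·19.0 + 575·24.7 + 450·31.9 = 75242.5

τ̂_st ≈ 75242.5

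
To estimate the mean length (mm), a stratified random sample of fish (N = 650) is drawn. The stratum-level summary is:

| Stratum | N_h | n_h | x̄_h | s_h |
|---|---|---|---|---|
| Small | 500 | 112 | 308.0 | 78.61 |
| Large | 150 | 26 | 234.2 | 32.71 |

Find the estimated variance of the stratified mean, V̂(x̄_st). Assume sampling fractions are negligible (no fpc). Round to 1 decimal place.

V̂(x̄_st) ≈ 34.8

V̂(x̄_st) = Σ W_h² s_h²/n_h, with W_h = N_h/N and N = 650:
  stratum Small: (500/650)²·78.61²/112 = 32.6476
  stratum Large: (150/650)²·32.71²/26 = 2.19151
V̂(x̄_st) = 34.8391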